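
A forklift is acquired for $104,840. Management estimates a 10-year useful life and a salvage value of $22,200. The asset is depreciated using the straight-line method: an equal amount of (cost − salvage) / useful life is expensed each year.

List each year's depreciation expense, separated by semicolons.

$8,264; $8,264; $8,264; $8,264; $8,264; $8,264; $8,264; $8,264; $8,264; $8,264

Depreciable base = $104,840 − $22,200 = $82,640.
Annual expense = $82,640 / 10 = $8,264.
End of year 1: book value $96,576.
End of year 2: book value $88,312.
End of year 3: book value $80,048.
End of year 4: book value $71,784.
End of year 5: book value $63,520.
End of year 6: book value $55,256.
End of year 7: book value $46,992.
End of year 8: book value $38,728.
End of year 9: book value $30,464.
End of year 10: book value $22,200.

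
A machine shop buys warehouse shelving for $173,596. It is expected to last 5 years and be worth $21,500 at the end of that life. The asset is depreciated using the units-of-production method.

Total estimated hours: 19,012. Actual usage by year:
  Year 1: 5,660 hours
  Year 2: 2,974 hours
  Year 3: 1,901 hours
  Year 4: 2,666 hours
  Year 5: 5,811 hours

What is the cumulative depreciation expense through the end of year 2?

$69,072

Depreciable base = $173,596 − $21,500 = $152,096.
Rate = $152,096 / 19,012 hours = $8 per hour.
Year 1: 5,660 × $8 = $45,280. Book value $128,316.
Year 2: 2,974 × $8 = $23,792. Book value $104,524.
Accumulated through year 2 = $173,596 − $104,524 = $69,072.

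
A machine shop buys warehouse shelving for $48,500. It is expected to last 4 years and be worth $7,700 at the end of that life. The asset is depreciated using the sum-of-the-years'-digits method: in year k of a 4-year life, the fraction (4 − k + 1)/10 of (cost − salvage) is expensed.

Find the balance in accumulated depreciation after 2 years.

$28,560

Depreciable base = $48,500 − $7,700 = $40,800.
Sum of the years' digits = 4+3+2+1 = 10.
Year 1: $40,800 × 4/10 = $16,320. Book value $32,180.
Year 2: $40,800 × 3/10 = $12,240. Book value $19,940.
Accumulated through year 2 = $48,500 − $19,940 = $28,560.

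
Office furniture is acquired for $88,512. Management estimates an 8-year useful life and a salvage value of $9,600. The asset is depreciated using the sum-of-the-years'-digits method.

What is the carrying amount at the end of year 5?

Depreciable base = $88,512 − $9,600 = $78,912.
Sum of the years' digits = 8+7+6+5+4+3+2+1 = 36.
Year 1: $78,912 × 8/36 = $17,536. Book value $70,976.
Year 2: $78,912 × 7/36 = $15,344. Book value $55,632.
Year 3: $78,912 × 6/36 = $13,152. Book value $42,480.
Year 4: $78,912 × 5/36 = $10,960. Book value $31,520.
Year 5: $78,912 × 4/36 = $8,768. Book value $22,752.

$22,752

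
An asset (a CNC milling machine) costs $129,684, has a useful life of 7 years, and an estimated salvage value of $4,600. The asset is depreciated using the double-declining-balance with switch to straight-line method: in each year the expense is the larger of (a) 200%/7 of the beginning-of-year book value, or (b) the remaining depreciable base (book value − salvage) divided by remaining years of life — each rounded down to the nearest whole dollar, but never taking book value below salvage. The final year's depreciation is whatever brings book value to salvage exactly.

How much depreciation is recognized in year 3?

Depreciable base = $129,684 − $4,600 = $125,084.
Year 1: DB = ⌊$129,684 × 200%/7⌋ = $37,052; SL = ⌊$125,084/7⌋ = $17,869 → take DB $37,052. Book value $92,632.
Year 2: DB = ⌊$92,632 × 200%/7⌋ = $26,466; SL = ⌊$88,032/6⌋ = $14,672 → take DB $26,466. Book value $66,166.
Year 3: DB = ⌊$66,166 × 200%/7⌋ = $18,904; SL = ⌊$61,566/5⌋ = $12,313 → take DB $18,904. Book value $47,262.

$18,904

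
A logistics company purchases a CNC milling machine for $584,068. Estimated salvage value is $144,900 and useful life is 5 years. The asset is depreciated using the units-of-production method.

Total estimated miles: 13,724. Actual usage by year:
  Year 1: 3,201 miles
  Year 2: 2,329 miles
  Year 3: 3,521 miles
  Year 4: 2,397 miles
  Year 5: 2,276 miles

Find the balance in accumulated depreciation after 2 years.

Depreciable base = $584,068 − $144,900 = $439,168.
Rate = $439,168 / 13,724 miles = $32 per mile.
Year 1: 3,201 × $32 = $102,432. Book value $481,636.
Year 2: 2,329 × $32 = $74,528. Book value $407,108.
Accumulated through year 2 = $584,068 − $407,108 = $176,960.

$176,960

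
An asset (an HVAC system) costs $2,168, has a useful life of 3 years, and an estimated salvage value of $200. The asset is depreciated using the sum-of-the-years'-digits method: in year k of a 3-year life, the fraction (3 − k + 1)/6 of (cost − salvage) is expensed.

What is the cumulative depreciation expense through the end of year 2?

Depreciable base = $2,168 − $200 = $1,968.
Sum of the years' digits = 3+2+1 = 6.
Year 1: $1,968 × 3/6 = $984. Book value $1,184.
Year 2: $1,968 × 2/6 = $656. Book value $528.
Accumulated through year 2 = $2,168 − $528 = $1,640.

$1,640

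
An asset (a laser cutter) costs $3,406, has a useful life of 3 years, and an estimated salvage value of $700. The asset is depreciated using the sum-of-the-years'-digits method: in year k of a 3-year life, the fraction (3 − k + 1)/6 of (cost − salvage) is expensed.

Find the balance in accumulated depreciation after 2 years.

$2,255

Depreciable base = $3,406 − $700 = $2,706.
Sum of the years' digits = 3+2+1 = 6.
Year 1: $2,706 × 3/6 = $1,353. Book value $2,053.
Year 2: $2,706 × 2/6 = $902. Book value $1,151.
Accumulated through year 2 = $3,406 − $1,151 = $2,255.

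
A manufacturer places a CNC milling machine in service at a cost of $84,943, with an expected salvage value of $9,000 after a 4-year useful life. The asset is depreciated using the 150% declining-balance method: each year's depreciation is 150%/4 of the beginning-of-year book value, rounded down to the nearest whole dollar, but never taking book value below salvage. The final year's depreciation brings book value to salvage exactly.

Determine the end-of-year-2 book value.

Depreciable base = $84,943 − $9,000 = $75,943.
Year 1: ⌊$84,943 × 150%/4⌋ = $31,853. Book value $53,090.
Year 2: ⌊$53,090 × 150%/4⌋ = $19,908. Book value $33,182.

$33,182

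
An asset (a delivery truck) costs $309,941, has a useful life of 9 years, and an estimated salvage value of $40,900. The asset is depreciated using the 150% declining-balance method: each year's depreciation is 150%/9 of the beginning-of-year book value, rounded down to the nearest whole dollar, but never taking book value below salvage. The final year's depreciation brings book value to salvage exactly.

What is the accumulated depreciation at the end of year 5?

Depreciable base = $309,941 − $40,900 = $269,041.
Year 1: ⌊$309,941 × 150%/9⌋ = $51,656. Book value $258,285.
Year 2: ⌊$258,285 × 150%/9⌋ = $43,047. Book value $215,238.
Year 3: ⌊$215,238 × 150%/9⌋ = $35,873. Book value $179,365.
Year 4: ⌊$179,365 × 150%/9⌋ = $29,894. Book value $149,471.
Year 5: ⌊$149,471 × 150%/9⌋ = $24,911. Book value $124,560.
Accumulated through year 5 = $309,941 − $124,560 = $185,381.

$185,381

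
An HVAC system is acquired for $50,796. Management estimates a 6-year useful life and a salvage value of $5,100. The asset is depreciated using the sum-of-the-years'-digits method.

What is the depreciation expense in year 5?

Depreciable base = $50,796 − $5,100 = $45,696.
Sum of the years' digits = 6+5+4+3+2+1 = 21.
Year 1: $45,696 × 6/21 = $13,056. Book value $37,740.
Year 2: $45,696 × 5/21 = $10,880. Book value $26,860.
Year 3: $45,696 × 4/21 = $8,704. Book value $18,156.
Year 4: $45,696 × 3/21 = $6,528. Book value $11,628.
Year 5: $45,696 × 2/21 = $4,352. Book value $7,276.

$4,352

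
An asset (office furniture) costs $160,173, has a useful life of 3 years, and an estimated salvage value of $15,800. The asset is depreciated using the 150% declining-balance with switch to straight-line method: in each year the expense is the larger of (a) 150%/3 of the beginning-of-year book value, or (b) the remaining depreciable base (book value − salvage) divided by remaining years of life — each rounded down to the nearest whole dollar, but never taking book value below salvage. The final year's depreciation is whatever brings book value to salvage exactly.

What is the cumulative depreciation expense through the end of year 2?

Depreciable base = $160,173 − $15,800 = $144,373.
Year 1: DB = ⌊$160,173 × 150%/3⌋ = $80,086; SL = ⌊$144,373/3⌋ = $48,124 → take DB $80,086. Book value $80,087.
Year 2: DB = ⌊$80,087 × 150%/3⌋ = $40,043; SL = ⌊$64,287/2⌋ = $32,143 → take DB $40,043. Book value $40,044.
Accumulated through year 2 = $160,173 − $40,044 = $120,129.

$120,129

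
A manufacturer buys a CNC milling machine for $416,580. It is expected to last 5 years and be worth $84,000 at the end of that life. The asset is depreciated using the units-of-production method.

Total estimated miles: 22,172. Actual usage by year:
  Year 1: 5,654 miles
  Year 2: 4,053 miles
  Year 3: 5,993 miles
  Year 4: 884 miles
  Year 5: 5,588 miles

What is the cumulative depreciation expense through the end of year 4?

$248,760

Depreciable base = $416,580 − $84,000 = $332,580.
Rate = $332,580 / 22,172 miles = $15 per mile.
Year 1: 5,654 × $15 = $84,810. Book value $331,770.
Year 2: 4,053 × $15 = $60,795. Book value $270,975.
Year 3: 5,993 × $15 = $89,895. Book value $181,080.
Year 4: 884 × $15 = $13,260. Book value $167,820.
Accumulated through year 4 = $416,580 − $167,820 = $248,760.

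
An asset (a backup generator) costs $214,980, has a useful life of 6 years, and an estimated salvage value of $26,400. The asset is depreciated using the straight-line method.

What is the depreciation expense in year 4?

$31,430

Depreciable base = $214,980 − $26,400 = $188,580.
Annual expense = $188,580 / 6 = $31,430.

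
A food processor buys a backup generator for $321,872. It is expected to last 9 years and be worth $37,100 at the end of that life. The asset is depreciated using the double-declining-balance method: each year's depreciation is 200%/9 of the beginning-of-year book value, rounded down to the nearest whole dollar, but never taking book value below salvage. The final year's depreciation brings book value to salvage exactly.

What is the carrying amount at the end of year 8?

Depreciable base = $321,872 − $37,100 = $284,772.
Year 1: ⌊$321,872 × 200%/9⌋ = $71,527. Book value $250,345.
Year 2: ⌊$250,345 × 200%/9⌋ = $55,632. Book value $194,713.
Year 3: ⌊$194,713 × 200%/9⌋ = $43,269. Book value $151,444.
Year 4: ⌊$151,444 × 200%/9⌋ = $33,654. Book value $117,790.
Year 5: ⌊$117,790 × 200%/9⌋ = $26,175. Book value $91,615.
Year 6: ⌊$91,615 × 200%/9⌋ = $20,358. Book value $71,257.
Year 7: ⌊$71,257 × 200%/9⌋ = $15,834. Book value $55,423.
Year 8: ⌊$55,423 × 200%/9⌋ = $12,316. Book value $43,107.

$43,107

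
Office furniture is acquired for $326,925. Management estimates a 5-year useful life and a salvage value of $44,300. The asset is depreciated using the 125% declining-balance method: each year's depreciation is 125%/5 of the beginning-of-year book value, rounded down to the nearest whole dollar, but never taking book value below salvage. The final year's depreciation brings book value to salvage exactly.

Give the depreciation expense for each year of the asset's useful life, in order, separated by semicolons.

Depreciable base = $326,925 − $44,300 = $282,625.
Year 1: ⌊$326,925 × 125%/5⌋ = $81,731. Book value $245,194.
Year 2: ⌊$245,194 × 125%/5⌋ = $61,298. Book value $183,896.
Year 3: ⌊$183,896 × 125%/5⌋ = $45,974. Book value $137,922.
Year 4: ⌊$137,922 × 125%/5⌋ = $34,480. Book value $103,442.
Year 5 (final): $103,442 − $44,300 = $59,142. Book value $44,300.

$81,731; $61,298; $45,974; $34,480; $59,142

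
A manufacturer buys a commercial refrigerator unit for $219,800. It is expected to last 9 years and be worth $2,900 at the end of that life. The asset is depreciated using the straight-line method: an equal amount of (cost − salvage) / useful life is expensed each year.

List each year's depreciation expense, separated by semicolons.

$24,100; $24,100; $24,100; $24,100; $24,100; $24,100; $24,100; $24,100; $24,100

Depreciable base = $219,800 − $2,900 = $216,900.
Annual expense = $216,900 / 9 = $24,100.
End of year 1: book value $195,700.
End of year 2: book value $171,600.
End of year 3: book value $147,500.
End of year 4: book value $123,400.
End of year 5: book value $99,300.
End of year 6: book value $75,200.
End of year 7: book value $51,100.
End of year 8: book value $27,000.
End of year 9: book value $2,900.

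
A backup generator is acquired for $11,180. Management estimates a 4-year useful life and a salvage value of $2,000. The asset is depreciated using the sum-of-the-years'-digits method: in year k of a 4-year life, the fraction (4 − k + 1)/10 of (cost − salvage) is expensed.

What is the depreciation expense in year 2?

Depreciable base = $11,180 − $2,000 = $9,180.
Sum of the years' digits = 4+3+2+1 = 10.
Year 1: $9,180 × 4/10 = $3,672. Book value $7,508.
Year 2: $9,180 × 3/10 = $2,754. Book value $4,754.

$2,754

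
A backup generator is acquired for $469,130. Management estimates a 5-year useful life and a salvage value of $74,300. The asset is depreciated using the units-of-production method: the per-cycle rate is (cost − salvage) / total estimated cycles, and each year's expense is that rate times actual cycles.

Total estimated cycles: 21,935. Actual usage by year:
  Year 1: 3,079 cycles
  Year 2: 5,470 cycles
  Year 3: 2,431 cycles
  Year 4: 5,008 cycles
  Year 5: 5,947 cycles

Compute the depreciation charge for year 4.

$90,144

Depreciable base = $469,130 − $74,300 = $394,830.
Rate = $394,830 / 21,935 cycles = $18 per cycle.
Year 1: 3,079 × $18 = $55,422. Book value $413,708.
Year 2: 5,470 × $18 = $98,460. Book value $315,248.
Year 3: 2,431 × $18 = $43,758. Book value $271,490.
Year 4: 5,008 × $18 = $90,144. Book value $181,346.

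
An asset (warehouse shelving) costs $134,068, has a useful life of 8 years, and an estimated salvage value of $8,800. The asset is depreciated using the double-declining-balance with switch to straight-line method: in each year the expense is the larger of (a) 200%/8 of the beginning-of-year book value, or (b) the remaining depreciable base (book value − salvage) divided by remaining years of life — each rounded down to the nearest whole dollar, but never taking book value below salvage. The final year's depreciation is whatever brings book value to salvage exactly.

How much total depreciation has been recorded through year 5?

Depreciable base = $134,068 − $8,800 = $125,268.
Year 1: DB = ⌊$134,068 × 200%/8⌋ = $33,517; SL = ⌊$125,268/8⌋ = $15,658 → take DB $33,517. Book value $100,551.
Year 2: DB = ⌊$100,551 × 200%/8⌋ = $25,137; SL = ⌊$91,751/7⌋ = $13,107 → take DB $25,137. Book value $75,414.
Year 3: DB = ⌊$75,414 × 200%/8⌋ = $18,853; SL = ⌊$66,614/6⌋ = $11,102 → take DB $18,853. Book value $56,561.
Year 4: DB = ⌊$56,561 × 200%/8⌋ = $14,140; SL = ⌊$47,761/5⌋ = $9,552 → take DB $14,140. Book value $42,421.
Year 5: DB = ⌊$42,421 × 200%/8⌋ = $10,605; SL = ⌊$33,621/4⌋ = $8,405 → take DB $10,605. Book value $31,816.
Accumulated through year 5 = $134,068 − $31,816 = $102,252.

$102,252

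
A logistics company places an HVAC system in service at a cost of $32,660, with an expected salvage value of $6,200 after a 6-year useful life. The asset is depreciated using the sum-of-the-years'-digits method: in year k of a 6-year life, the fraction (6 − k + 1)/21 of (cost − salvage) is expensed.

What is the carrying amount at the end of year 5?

Depreciable base = $32,660 − $6,200 = $26,460.
Sum of the years' digits = 6+5+4+3+2+1 = 21.
Year 1: $26,460 × 6/21 = $7,560. Book value $25,100.
Year 2: $26,460 × 5/21 = $6,300. Book value $18,800.
Year 3: $26,460 × 4/21 = $5,040. Book value $13,760.
Year 4: $26,460 × 3/21 = $3,780. Book value $9,980.
Year 5: $26,460 × 2/21 = $2,520. Book value $7,460.

$7,460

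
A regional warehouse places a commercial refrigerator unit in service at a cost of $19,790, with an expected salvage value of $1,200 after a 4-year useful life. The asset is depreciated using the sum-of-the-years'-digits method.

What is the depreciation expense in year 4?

Depreciable base = $19,790 − $1,200 = $18,590.
Sum of the years' digits = 4+3+2+1 = 10.
Year 1: $18,590 × 4/10 = $7,436. Book value $12,354.
Year 2: $18,590 × 3/10 = $5,577. Book value $6,777.
Year 3: $18,590 × 2/10 = $3,718. Book value $3,059.
Year 4: $18,590 × 1/10 = $1,859. Book value $1,200.

$1,859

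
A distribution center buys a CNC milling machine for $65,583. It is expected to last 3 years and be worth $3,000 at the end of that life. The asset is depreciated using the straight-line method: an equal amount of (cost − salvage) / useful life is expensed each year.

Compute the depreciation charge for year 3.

Depreciable base = $65,583 − $3,000 = $62,583.
Annual expense = $62,583 / 3 = $20,861.

$20,861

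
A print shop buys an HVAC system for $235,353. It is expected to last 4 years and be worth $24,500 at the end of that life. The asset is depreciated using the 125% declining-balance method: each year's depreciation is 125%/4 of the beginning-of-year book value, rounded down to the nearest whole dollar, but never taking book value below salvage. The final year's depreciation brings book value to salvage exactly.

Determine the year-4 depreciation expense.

$51,979

Depreciable base = $235,353 − $24,500 = $210,853.
Year 1: ⌊$235,353 × 125%/4⌋ = $73,547. Book value $161,806.
Year 2: ⌊$161,806 × 125%/4⌋ = $50,564. Book value $111,242.
Year 3: ⌊$111,242 × 125%/4⌋ = $34,763. Book value $76,479.
Year 4 (final): $76,479 − $24,500 = $51,979. Book value $24,500.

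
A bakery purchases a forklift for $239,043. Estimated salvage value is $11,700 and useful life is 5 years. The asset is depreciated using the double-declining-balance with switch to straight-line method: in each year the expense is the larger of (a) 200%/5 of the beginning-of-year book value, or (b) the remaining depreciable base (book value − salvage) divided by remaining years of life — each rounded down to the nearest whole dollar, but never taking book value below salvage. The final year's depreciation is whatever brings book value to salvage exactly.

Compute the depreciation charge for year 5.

Depreciable base = $239,043 − $11,700 = $227,343.
Year 1: DB = ⌊$239,043 × 200%/5⌋ = $95,617; SL = ⌊$227,343/5⌋ = $45,468 → take DB $95,617. Book value $143,426.
Year 2: DB = ⌊$143,426 × 200%/5⌋ = $57,370; SL = ⌊$131,726/4⌋ = $32,931 → take DB $57,370. Book value $86,056.
Year 3: DB = ⌊$86,056 × 200%/5⌋ = $34,422; SL = ⌊$74,356/3⌋ = $24,785 → take DB $34,422. Book value $51,634.
Year 4: DB = ⌊$51,634 × 200%/5⌋ = $20,653; SL = ⌊$39,934/2⌋ = $19,967 → take DB $20,653. Book value $30,981.
Year 5 (final): $30,981 − $11,700 = $19,281. Book value $11,700.

$19,281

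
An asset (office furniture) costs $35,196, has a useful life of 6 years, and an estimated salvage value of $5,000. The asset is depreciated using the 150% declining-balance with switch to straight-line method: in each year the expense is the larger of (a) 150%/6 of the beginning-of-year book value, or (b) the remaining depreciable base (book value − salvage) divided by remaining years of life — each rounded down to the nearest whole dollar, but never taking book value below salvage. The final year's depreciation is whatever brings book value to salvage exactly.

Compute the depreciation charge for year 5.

Depreciable base = $35,196 − $5,000 = $30,196.
Year 1: DB = ⌊$35,196 × 150%/6⌋ = $8,799; SL = ⌊$30,196/6⌋ = $5,032 → take DB $8,799. Book value $26,397.
Year 2: DB = ⌊$26,397 × 150%/6⌋ = $6,599; SL = ⌊$21,397/5⌋ = $4,279 → take DB $6,599. Book value $19,798.
Year 3: DB = ⌊$19,798 × 150%/6⌋ = $4,949; SL = ⌊$14,798/4⌋ = $3,699 → take DB $4,949. Book value $14,849.
Year 4: DB = ⌊$14,849 × 150%/6⌋ = $3,712; SL = ⌊$9,849/3⌋ = $3,283 → take DB $3,712. Book value $11,137.
Year 5: DB = ⌊$11,137 × 150%/6⌋ = $2,784; SL = ⌊$6,137/2⌋ = $3,068 → take SL $3,068. Book value $8,069.

$3,068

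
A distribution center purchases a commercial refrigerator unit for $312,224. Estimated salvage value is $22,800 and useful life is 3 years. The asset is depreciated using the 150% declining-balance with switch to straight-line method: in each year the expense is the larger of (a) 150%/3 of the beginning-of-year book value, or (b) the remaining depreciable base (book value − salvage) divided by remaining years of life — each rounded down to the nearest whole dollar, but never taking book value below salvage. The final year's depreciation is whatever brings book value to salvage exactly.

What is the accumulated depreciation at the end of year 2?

$234,168

Depreciable base = $312,224 − $22,800 = $289,424.
Year 1: DB = ⌊$312,224 × 150%/3⌋ = $156,112; SL = ⌊$289,424/3⌋ = $96,474 → take DB $156,112. Book value $156,112.
Year 2: DB = ⌊$156,112 × 150%/3⌋ = $78,056; SL = ⌊$133,312/2⌋ = $66,656 → take DB $78,056. Book value $78,056.
Accumulated through year 2 = $312,224 − $78,056 = $234,168.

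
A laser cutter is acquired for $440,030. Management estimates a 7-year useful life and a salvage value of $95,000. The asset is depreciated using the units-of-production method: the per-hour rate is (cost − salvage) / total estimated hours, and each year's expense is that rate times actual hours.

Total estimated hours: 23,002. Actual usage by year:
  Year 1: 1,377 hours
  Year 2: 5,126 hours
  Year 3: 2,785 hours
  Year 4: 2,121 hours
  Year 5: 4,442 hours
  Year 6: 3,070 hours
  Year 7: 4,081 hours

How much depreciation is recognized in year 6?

Depreciable base = $440,030 − $95,000 = $345,030.
Rate = $345,030 / 23,002 hours = $15 per hour.
Year 1: 1,377 × $15 = $20,655. Book value $419,375.
Year 2: 5,126 × $15 = $76,890. Book value $342,485.
Year 3: 2,785 × $15 = $41,775. Book value $300,710.
Year 4: 2,121 × $15 = $31,815. Book value $268,895.
Year 5: 4,442 × $15 = $66,630. Book value $202,265.
Year 6: 3,070 × $15 = $46,050. Book value $156,215.

$46,050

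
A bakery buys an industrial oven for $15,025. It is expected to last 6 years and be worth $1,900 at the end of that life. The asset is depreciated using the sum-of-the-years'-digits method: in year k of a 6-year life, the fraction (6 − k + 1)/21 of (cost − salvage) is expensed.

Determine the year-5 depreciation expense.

Depreciable base = $15,025 − $1,900 = $13,125.
Sum of the years' digits = 6+5+4+3+2+1 = 21.
Year 1: $13,125 × 6/21 = $3,750. Book value $11,275.
Year 2: $13,125 × 5/21 = $3,125. Book value $8,150.
Year 3: $13,125 × 4/21 = $2,500. Book value $5,650.
Year 4: $13,125 × 3/21 = $1,875. Book value $3,775.
Year 5: $13,125 × 2/21 = $1,250. Book value $2,525.

$1,250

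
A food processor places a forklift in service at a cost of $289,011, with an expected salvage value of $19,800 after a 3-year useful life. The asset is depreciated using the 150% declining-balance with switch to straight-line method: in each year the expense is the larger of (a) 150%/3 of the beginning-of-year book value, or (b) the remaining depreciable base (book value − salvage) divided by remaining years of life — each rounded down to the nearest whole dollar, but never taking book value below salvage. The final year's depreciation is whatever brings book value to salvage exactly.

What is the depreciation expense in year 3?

Depreciable base = $289,011 − $19,800 = $269,211.
Year 1: DB = ⌊$289,011 × 150%/3⌋ = $144,505; SL = ⌊$269,211/3⌋ = $89,737 → take DB $144,505. Book value $144,506.
Year 2: DB = ⌊$144,506 × 150%/3⌋ = $72,253; SL = ⌊$124,706/2⌋ = $62,353 → take DB $72,253. Book value $72,253.
Year 3 (final): $72,253 − $19,800 = $52,453. Book value $19,800.

$52,453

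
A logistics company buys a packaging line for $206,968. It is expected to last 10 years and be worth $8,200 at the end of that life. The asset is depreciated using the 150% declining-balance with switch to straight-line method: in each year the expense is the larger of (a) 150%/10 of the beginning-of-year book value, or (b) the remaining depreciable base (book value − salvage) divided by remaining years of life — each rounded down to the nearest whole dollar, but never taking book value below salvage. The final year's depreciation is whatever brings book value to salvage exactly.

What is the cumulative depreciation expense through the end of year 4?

Depreciable base = $206,968 − $8,200 = $198,768.
Year 1: DB = ⌊$206,968 × 150%/10⌋ = $31,045; SL = ⌊$198,768/10⌋ = $19,876 → take DB $31,045. Book value $175,923.
Year 2: DB = ⌊$175,923 × 150%/10⌋ = $26,388; SL = ⌊$167,723/9⌋ = $18,635 → take DB $26,388. Book value $149,535.
Year 3: DB = ⌊$149,535 × 150%/10⌋ = $22,430; SL = ⌊$141,335/8⌋ = $17,666 → take DB $22,430. Book value $127,105.
Year 4: DB = ⌊$127,105 × 150%/10⌋ = $19,065; SL = ⌊$118,905/7⌋ = $16,986 → take DB $19,065. Book value $108,040.
Accumulated through year 4 = $206,968 − $108,040 = $98,928.

$98,928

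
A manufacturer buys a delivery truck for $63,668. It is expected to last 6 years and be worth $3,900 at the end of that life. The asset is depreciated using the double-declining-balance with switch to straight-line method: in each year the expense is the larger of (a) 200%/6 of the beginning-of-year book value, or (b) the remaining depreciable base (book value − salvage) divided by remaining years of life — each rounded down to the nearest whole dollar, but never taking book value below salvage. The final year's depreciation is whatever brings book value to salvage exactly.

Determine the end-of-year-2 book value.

$28,298

Depreciable base = $63,668 − $3,900 = $59,768.
Year 1: DB = ⌊$63,668 × 200%/6⌋ = $21,222; SL = ⌊$59,768/6⌋ = $9,961 → take DB $21,222. Book value $42,446.
Year 2: DB = ⌊$42,446 × 200%/6⌋ = $14,148; SL = ⌊$38,546/5⌋ = $7,709 → take DB $14,148. Book value $28,298.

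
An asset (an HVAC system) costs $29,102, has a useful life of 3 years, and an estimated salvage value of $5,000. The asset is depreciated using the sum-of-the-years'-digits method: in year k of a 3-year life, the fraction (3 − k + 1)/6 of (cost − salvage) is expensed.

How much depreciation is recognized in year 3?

Depreciable base = $29,102 − $5,000 = $24,102.
Sum of the years' digits = 3+2+1 = 6.
Year 1: $24,102 × 3/6 = $12,051. Book value $17,051.
Year 2: $24,102 × 2/6 = $8,034. Book value $9,017.
Year 3: $24,102 × 1/6 = $4,017. Book value $5,000.

$4,017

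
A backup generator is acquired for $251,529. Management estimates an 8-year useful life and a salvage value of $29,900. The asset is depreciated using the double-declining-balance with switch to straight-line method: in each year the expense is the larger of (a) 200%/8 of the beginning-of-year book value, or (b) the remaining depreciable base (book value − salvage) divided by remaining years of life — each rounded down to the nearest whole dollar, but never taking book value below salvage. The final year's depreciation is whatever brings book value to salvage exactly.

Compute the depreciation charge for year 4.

Depreciable base = $251,529 − $29,900 = $221,629.
Year 1: DB = ⌊$251,529 × 200%/8⌋ = $62,882; SL = ⌊$221,629/8⌋ = $27,703 → take DB $62,882. Book value $188,647.
Year 2: DB = ⌊$188,647 × 200%/8⌋ = $47,161; SL = ⌊$158,747/7⌋ = $22,678 → take DB $47,161. Book value $141,486.
Year 3: DB = ⌊$141,486 × 200%/8⌋ = $35,371; SL = ⌊$111,586/6⌋ = $18,597 → take DB $35,371. Book value $106,115.
Year 4: DB = ⌊$106,115 × 200%/8⌋ = $26,528; SL = ⌊$76,215/5⌋ = $15,243 → take DB $26,528. Book value $79,587.

$26,528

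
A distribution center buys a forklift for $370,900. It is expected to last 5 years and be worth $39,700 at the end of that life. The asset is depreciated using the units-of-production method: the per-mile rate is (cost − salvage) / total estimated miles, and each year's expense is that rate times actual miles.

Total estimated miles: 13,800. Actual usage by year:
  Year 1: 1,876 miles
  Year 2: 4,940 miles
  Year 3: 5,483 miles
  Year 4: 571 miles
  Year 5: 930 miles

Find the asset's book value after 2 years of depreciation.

$207,316

Depreciable base = $370,900 − $39,700 = $331,200.
Rate = $331,200 / 13,800 miles = $24 per mile.
Year 1: 1,876 × $24 = $45,024. Book value $325,876.
Year 2: 4,940 × $24 = $118,560. Book value $207,316.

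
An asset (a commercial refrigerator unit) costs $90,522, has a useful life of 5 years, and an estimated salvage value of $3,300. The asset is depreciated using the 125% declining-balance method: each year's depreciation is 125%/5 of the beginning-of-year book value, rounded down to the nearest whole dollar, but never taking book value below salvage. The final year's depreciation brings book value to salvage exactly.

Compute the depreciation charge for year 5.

Depreciable base = $90,522 − $3,300 = $87,222.
Year 1: ⌊$90,522 × 125%/5⌋ = $22,630. Book value $67,892.
Year 2: ⌊$67,892 × 125%/5⌋ = $16,973. Book value $50,919.
Year 3: ⌊$50,919 × 125%/5⌋ = $12,729. Book value $38,190.
Year 4: ⌊$38,190 × 125%/5⌋ = $9,547. Book value $28,643.
Year 5 (final): $28,643 − $3,300 = $25,343. Book value $3,300.

$25,343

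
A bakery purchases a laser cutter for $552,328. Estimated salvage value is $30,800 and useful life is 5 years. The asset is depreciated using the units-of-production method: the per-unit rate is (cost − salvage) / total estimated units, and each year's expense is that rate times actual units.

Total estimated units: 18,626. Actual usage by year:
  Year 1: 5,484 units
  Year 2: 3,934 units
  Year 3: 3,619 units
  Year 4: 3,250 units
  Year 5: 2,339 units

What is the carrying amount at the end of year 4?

$96,292

Depreciable base = $552,328 − $30,800 = $521,528.
Rate = $521,528 / 18,626 units = $28 per unit.
Year 1: 5,484 × $28 = $153,552. Book value $398,776.
Year 2: 3,934 × $28 = $110,152. Book value $288,624.
Year 3: 3,619 × $28 = $101,332. Book value $187,292.
Year 4: 3,250 × $28 = $91,000. Book value $96,292.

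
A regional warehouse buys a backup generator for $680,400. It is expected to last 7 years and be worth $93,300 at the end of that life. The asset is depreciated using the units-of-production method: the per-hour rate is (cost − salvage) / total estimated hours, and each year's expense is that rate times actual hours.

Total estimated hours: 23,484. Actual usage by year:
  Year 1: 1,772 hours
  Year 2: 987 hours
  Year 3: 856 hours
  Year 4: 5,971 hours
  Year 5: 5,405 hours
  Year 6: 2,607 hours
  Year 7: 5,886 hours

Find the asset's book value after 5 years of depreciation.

Depreciable base = $680,400 − $93,300 = $587,100.
Rate = $587,100 / 23,484 hours = $25 per hour.
Year 1: 1,772 × $25 = $44,300. Book value $636,100.
Year 2: 987 × $25 = $24,675. Book value $611,425.
Year 3: 856 × $25 = $21,400. Book value $590,025.
Year 4: 5,971 × $25 = $149,275. Book value $440,750.
Year 5: 5,405 × $25 = $135,125. Book value $305,625.

$305,625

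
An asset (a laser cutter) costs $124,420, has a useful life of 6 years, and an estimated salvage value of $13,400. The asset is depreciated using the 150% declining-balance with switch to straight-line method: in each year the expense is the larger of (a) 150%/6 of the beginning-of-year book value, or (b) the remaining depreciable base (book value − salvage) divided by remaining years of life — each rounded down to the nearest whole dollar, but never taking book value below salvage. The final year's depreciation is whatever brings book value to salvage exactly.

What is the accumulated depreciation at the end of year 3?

$71,929

Depreciable base = $124,420 − $13,400 = $111,020.
Year 1: DB = ⌊$124,420 × 150%/6⌋ = $31,105; SL = ⌊$111,020/6⌋ = $18,503 → take DB $31,105. Book value $93,315.
Year 2: DB = ⌊$93,315 × 150%/6⌋ = $23,328; SL = ⌊$79,915/5⌋ = $15,983 → take DB $23,328. Book value $69,987.
Year 3: DB = ⌊$69,987 × 150%/6⌋ = $17,496; SL = ⌊$56,587/4⌋ = $14,146 → take DB $17,496. Book value $52,491.
Accumulated through year 3 = $124,420 − $52,491 = $71,929.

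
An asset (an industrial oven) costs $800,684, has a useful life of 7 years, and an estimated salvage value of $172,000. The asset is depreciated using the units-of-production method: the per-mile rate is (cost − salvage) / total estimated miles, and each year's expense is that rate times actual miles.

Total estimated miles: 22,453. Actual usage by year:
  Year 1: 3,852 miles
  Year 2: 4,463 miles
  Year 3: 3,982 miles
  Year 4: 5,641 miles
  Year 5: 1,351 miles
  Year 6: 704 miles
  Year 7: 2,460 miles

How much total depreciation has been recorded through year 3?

Depreciable base = $800,684 − $172,000 = $628,684.
Rate = $628,684 / 22,453 miles = $28 per mile.
Year 1: 3,852 × $28 = $107,856. Book value $692,828.
Year 2: 4,463 × $28 = $124,964. Book value $567,864.
Year 3: 3,982 × $28 = $111,496. Book value $456,368.
Accumulated through year 3 = $800,684 − $456,368 = $344,316.

$344,316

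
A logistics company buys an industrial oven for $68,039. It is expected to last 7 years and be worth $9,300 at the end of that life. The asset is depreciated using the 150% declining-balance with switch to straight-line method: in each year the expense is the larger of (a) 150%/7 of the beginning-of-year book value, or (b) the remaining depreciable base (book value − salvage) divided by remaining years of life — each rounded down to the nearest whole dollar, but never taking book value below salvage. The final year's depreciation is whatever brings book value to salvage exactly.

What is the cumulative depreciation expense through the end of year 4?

$42,107

Depreciable base = $68,039 − $9,300 = $58,739.
Year 1: DB = ⌊$68,039 × 150%/7⌋ = $14,579; SL = ⌊$58,739/7⌋ = $8,391 → take DB $14,579. Book value $53,460.
Year 2: DB = ⌊$53,460 × 150%/7⌋ = $11,455; SL = ⌊$44,160/6⌋ = $7,360 → take DB $11,455. Book value $42,005.
Year 3: DB = ⌊$42,005 × 150%/7⌋ = $9,001; SL = ⌊$32,705/5⌋ = $6,541 → take DB $9,001. Book value $33,004.
Year 4: DB = ⌊$33,004 × 150%/7⌋ = $7,072; SL = ⌊$23,704/4⌋ = $5,926 → take DB $7,072. Book value $25,932.
Accumulated through year 4 = $68,039 − $25,932 = $42,107.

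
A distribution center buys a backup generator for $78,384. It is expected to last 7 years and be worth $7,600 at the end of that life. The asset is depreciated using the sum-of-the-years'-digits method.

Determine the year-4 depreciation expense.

Depreciable base = $78,384 − $7,600 = $70,784.
Sum of the years' digits = 7+6+5+4+3+2+1 = 28.
Year 1: $70,784 × 7/28 = $17,696. Book value $60,688.
Year 2: $70,784 × 6/28 = $15,168. Book value $45,520.
Year 3: $70,784 × 5/28 = $12,640. Book value $32,880.
Year 4: $70,784 × 4/28 = $10,112. Book value $22,768.

$10,112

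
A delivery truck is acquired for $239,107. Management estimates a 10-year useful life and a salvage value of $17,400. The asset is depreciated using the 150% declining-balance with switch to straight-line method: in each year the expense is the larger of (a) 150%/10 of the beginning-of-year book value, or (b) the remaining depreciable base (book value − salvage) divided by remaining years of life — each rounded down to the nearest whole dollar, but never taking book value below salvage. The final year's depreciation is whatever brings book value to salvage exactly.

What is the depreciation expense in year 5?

Depreciable base = $239,107 − $17,400 = $221,707.
Year 1: DB = ⌊$239,107 × 150%/10⌋ = $35,866; SL = ⌊$221,707/10⌋ = $22,170 → take DB $35,866. Book value $203,241.
Year 2: DB = ⌊$203,241 × 150%/10⌋ = $30,486; SL = ⌊$185,841/9⌋ = $20,649 → take DB $30,486. Book value $172,755.
Year 3: DB = ⌊$172,755 × 150%/10⌋ = $25,913; SL = ⌊$155,355/8⌋ = $19,419 → take DB $25,913. Book value $146,842.
Year 4: DB = ⌊$146,842 × 150%/10⌋ = $22,026; SL = ⌊$129,442/7⌋ = $18,491 → take DB $22,026. Book value $124,816.
Year 5: DB = ⌊$124,816 × 150%/10⌋ = $18,722; SL = ⌊$107,416/6⌋ = $17,902 → take DB $18,722. Book value $106,094.

$18,722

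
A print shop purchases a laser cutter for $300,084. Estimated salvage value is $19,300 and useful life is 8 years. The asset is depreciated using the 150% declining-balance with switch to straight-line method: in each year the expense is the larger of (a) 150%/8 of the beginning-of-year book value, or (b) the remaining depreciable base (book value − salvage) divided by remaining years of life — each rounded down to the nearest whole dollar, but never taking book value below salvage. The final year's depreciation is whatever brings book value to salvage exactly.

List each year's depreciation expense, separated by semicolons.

Depreciable base = $300,084 − $19,300 = $280,784.
Year 1: DB = ⌊$300,084 × 150%/8⌋ = $56,265; SL = ⌊$280,784/8⌋ = $35,098 → take DB $56,265. Book value $243,819.
Year 2: DB = ⌊$243,819 × 150%/8⌋ = $45,716; SL = ⌊$224,519/7⌋ = $32,074 → take DB $45,716. Book value $198,103.
Year 3: DB = ⌊$198,103 × 150%/8⌋ = $37,144; SL = ⌊$178,803/6⌋ = $29,800 → take DB $37,144. Book value $160,959.
Year 4: DB = ⌊$160,959 × 150%/8⌋ = $30,179; SL = ⌊$141,659/5⌋ = $28,331 → take DB $30,179. Book value $130,780.
Year 5: DB = ⌊$130,780 × 150%/8⌋ = $24,521; SL = ⌊$111,480/4⌋ = $27,870 → take SL $27,870. Book value $102,910.
Year 6: DB = ⌊$102,910 × 150%/8⌋ = $19,295; SL = ⌊$83,610/3⌋ = $27,870 → take SL $27,870. Book value $75,040.
Year 7: DB = ⌊$75,040 × 150%/8⌋ = $14,070; SL = ⌊$55,740/2⌋ = $27,870 → take SL $27,870. Book value $47,170.
Year 8 (final): $47,170 − $19,300 = $27,870. Book value $19,300.

$56,265; $45,716; $37,144; $30,179; $27,870; $27,870; $27,870; $27,870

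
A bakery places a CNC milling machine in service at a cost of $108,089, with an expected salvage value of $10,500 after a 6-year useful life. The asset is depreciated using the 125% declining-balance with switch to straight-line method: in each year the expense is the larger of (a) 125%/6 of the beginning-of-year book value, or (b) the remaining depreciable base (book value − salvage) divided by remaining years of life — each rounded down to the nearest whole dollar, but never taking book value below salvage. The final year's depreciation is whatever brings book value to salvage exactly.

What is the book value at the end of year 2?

$67,744

Depreciable base = $108,089 − $10,500 = $97,589.
Year 1: DB = ⌊$108,089 × 125%/6⌋ = $22,518; SL = ⌊$97,589/6⌋ = $16,264 → take DB $22,518. Book value $85,571.
Year 2: DB = ⌊$85,571 × 125%/6⌋ = $17,827; SL = ⌊$75,071/5⌋ = $15,014 → take DB $17,827. Book value $67,744.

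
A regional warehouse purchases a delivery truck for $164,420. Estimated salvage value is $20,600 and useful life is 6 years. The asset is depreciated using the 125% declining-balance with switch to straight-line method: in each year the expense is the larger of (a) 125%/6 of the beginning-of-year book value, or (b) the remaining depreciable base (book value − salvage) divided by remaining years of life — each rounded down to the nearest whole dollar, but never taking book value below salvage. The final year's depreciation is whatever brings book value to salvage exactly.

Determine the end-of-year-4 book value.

Depreciable base = $164,420 − $20,600 = $143,820.
Year 1: DB = ⌊$164,420 × 125%/6⌋ = $34,254; SL = ⌊$143,820/6⌋ = $23,970 → take DB $34,254. Book value $130,166.
Year 2: DB = ⌊$130,166 × 125%/6⌋ = $27,117; SL = ⌊$109,566/5⌋ = $21,913 → take DB $27,117. Book value $103,049.
Year 3: DB = ⌊$103,049 × 125%/6⌋ = $21,468; SL = ⌊$82,449/4⌋ = $20,612 → take DB $21,468. Book value $81,581.
Year 4: DB = ⌊$81,581 × 125%/6⌋ = $16,996; SL = ⌊$60,981/3⌋ = $20,327 → take SL $20,327. Book value $61,254.

$61,254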